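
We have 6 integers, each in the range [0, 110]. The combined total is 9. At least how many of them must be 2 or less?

If only k of them are at most 2, the other 6 − k are at least 3, so the total is at least (6 − k)·3 + k·0.
This is ≤ 9, so (6 − k)·3 + 0k ≤ 9, which gives k ≥ 3.
Exactly 3 works: 3 values at 0 and 3 at 3 total 9.

3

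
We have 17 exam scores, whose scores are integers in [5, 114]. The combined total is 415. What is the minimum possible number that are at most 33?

Each value above 33 is at least 34, contributing at least 34 − 5 = 29 above the floor 5.
The sum exceeds the floor total 85 by 330, so at most ⌊330/29⌋ = 11 exceed 33, and at least 6 are ≤ 33.
Exactly 6 works: 6 values at 5 and 11 at 34 total 404; raise one of the low values by 11 (still ≤ 33) to hit 415.

6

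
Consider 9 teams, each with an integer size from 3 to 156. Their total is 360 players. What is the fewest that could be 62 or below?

If only k of them are at most 62, the other 9 − k are at least 63, so the total is at least (9 − k)·63 + k·3.
This is ≤ 360, so (9 − k)·63 + 3k ≤ 360, which gives k ≥ 4.
Exactly 4 works: 4 values at 3 and 5 at 63 total 327; raise one of the low values by 33 (still ≤ 62) to hit 360.

4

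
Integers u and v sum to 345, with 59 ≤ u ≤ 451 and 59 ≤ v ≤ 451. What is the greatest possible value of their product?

uv = u(345 − u) is maximized when u is as near 345/2 as the bounds allow.
Taking u = 172 and v = 173 (both in [59, 451]) gives uv = 29756.

29756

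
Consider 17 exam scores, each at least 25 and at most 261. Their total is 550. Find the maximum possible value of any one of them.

Maximizing one value means minimizing the remaining 16.
The other 16 contribute at least 16 × 25 = 400, leaving at most 550 − 400 = 150.
Since 150 ≤ 261, this is achievable: one at 150 and 16 at 25.

150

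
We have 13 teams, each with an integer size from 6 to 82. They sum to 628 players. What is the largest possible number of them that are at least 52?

11

Suppose k of them are at least 52. Those contribute at least 52 each and the other 13 − k at least 6 each.
So the total is at least 52k + 6(13 − k) = 78 + 46k. This must be ≤ 628, giving k ≤ 11.
k = 11 is achieved by 11 values at 52 and 2 at 6, total 584; add 44 to one value (staying below 52) to reach 628.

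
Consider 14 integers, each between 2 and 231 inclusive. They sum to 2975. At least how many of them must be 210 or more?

3

Each value short of 210 is at most 209, costing at least 231 − 209 = 22 against the maximum total of 3234.
We can afford to lose at most 3234 − 2975 = 259, so at most ⌊259/22⌋ = 11 fall short, and at least 3 are ≥ 210.
Exactly 3 works: 3 values at 231 and 11 at 209 total 2992; lower one of the high values by 17 (still ≥ 210) to hit 2975.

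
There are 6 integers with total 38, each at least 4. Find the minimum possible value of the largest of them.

If every one of the 6 were at most 6, the total would be at most 6 × 6 = 36 < 38.
Taking 4 copies of 6 and 2 copies of 7 gives exactly 38, so 7 is attained.

7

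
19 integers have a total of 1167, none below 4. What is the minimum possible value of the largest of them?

62

If every one of the 19 were at most 61, the total would be at most 19 × 61 = 1159 < 1167.
Achievable: 8 of them at 62 and 11 at 61 total 1167.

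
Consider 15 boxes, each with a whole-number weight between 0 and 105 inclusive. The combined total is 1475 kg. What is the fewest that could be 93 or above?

8

Suppose at most 15 − j of them reach 93; then j values are ≤ 92 and the rest ≤ 105.
The total is then ≤ 92·j + 105·(15 − j) = 1575 − 13j. For this to be ≥ 1475 we need j ≤ 7, so at least 15 − 7 = 8 must reach 93.
Exactly 8 works: 8 values at 105 and 7 at 92 total 1484; lower one of the high values by 9 (still ≥ 93) to hit 1475.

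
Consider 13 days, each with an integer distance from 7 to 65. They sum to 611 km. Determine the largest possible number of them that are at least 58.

10

If k of the values are ≥ 58, the total is ≥ 58k + 7(13 − k).
Setting 58k + 7(13 − k) ≤ 611 gives 51k ≤ 520, so k ≤ 10.
k = 10 is achieved by 10 values at 58 and 3 at 7, total 601; add 10 to one value (staying below 58) to reach 611.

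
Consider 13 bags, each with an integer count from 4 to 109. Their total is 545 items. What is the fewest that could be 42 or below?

1

If only k of them are at most 42, the other 13 − k are at least 43, so the total is at least (13 − k)·43 + k·4.
This is ≤ 545, so (13 − k)·43 + 4k ≤ 545, which gives k ≥ 1.
Exactly 1 works: 1 value at 4 and 12 at 43 total 520; raise one of the low values by 25 (still ≤ 42) to hit 545.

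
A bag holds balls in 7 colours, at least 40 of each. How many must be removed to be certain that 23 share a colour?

In the worst case you draw 22 of each of the 7 colours: 7 × 22 = 154.
One more forces 23 of some colour, so 154 + 1 = 155.

155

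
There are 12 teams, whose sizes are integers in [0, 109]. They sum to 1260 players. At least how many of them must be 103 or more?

6

If only k of them are at least 103, the other 12 − k are at most 102, so the total is at most k·109 + (12 − k)·102.
This must reach 1260, so k·109 + (12 − k)·102 ≥ 1260, giving k ≥ 6.
Exactly 6 works: 6 values at 109 and 6 at 102 total 1266; lower one of the high values by 6 (still ≥ 103) to hit 1260.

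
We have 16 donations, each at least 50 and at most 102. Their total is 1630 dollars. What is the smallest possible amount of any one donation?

To make one donation as small as possible, make the other 15 as large as possible.
The other 15 contribute at most 15 × 102 = 1530, leaving at least 1630 − 1530 = 100.
Since 100 ≥ 50, this is achievable: one at 100 and 15 at 102.

100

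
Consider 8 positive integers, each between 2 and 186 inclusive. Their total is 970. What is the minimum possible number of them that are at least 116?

1

If only k of them are at least 116, the other 8 − k are at most 115, so the total is at most k·186 + (8 − k)·115.
This must reach 970, so k·186 + (8 − k)·115 ≥ 970, giving k ≥ 1.
Exactly 1 works: 1 value at 186 and 7 at 115 total 991; lower one of the high values by 21 (still ≥ 116) to hit 970.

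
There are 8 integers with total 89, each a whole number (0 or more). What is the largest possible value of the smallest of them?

If every one of the 8 were at least 12, the total would be at least 8 × 12 = 96 > 89.
Equality holds with 7 values of 11 and 1 value of 12.

11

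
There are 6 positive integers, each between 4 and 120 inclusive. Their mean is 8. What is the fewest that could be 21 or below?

5

The total is 6 × 8 = 48.
Each value above 21 is at least 22, contributing at least 22 − 4 = 18 above the floor 4.
The sum exceeds the floor total 24 by 24, so at most ⌊24/18⌋ = 1 exceed 21, and at least 5 are ≤ 21.
Exactly 5 works: 5 values at 4 and 1 at 22 total 42; raise one of the low values by 6 (still ≤ 21) to hit 48.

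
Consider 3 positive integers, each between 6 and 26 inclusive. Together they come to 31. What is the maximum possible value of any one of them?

19

Maximizing one value means minimizing the remaining 2.
The other 2 contribute at least 2 × 6 = 12, leaving at most 31 − 12 = 19.
Since 19 ≤ 26, this is achievable: one at 19 and 2 at 6.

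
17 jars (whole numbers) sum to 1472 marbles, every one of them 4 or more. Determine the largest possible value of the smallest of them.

The average is 1472/17 < 87, so some value is ≤ 86.
Equality holds with 7 values of 86 and 10 values of 87.

86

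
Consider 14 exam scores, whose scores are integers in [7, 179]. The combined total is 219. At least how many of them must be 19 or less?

5

Let j be the number exceeding 19. Then the total is ≥ 20·j + 7·(14 − j) = 98 + 13j.
So 13j ≤ 121 and j ≤ 9; hence at least 14 − 9 = 5 are ≤ 19.
Exactly 5 works: 5 values at 7 and 9 at 20 total 215; raise one of the low values by 4 (still ≤ 19) to hit 219.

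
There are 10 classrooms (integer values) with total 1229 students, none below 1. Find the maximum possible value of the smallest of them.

122

If every one of the 10 were at least 123, the total would be at least 10 × 123 = 1230 > 1229.
Taking 1 copy of 122 and 9 copies of 123 gives exactly 1229, so 122 is attained.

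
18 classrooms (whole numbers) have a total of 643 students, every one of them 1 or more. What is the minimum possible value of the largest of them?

The average is 643/18 > 35, so not all 18 can be 35 or less; the largest is ≥ 36.
Achievable: 13 of them at 36 and 5 at 35 total 643.

36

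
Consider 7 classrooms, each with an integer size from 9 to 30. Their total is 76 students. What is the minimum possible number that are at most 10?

1

If only k of them are at most 10, the other 7 − k are at least 11, so the total is at least (7 − k)·11 + k·9.
This is ≤ 76, so (7 − k)·11 + 9k ≤ 76, which gives k ≥ 1.
Exactly 1 works: 1 value at 9 and 6 at 11 total 75; raise one of the low values by 1 (still ≤ 10) to hit 76.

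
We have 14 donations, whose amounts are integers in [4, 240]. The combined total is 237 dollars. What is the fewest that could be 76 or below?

If only k of them are at most 76, the other 14 − k are at least 77, so the total is at least (14 − k)·77 + k·4.
This is ≤ 237, so (14 − k)·77 + 4k ≤ 237, which gives k ≥ 12.
Exactly 12 works: 12 values at 4 and 2 at 77 total 202; raise one of the low values by 35 (still ≤ 76) to hit 237.

12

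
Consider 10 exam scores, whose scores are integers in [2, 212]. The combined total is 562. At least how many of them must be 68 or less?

2

Each value above 68 is at least 69, contributing at least 69 − 2 = 67 above the floor 2.
The sum exceeds the floor total 20 by 542, so at most ⌊542/67⌋ = 8 exceed 68, and at least 2 are ≤ 68.
Exactly 2 works: 2 values at 2 and 8 at 69 total 556; raise one of the low values by 6 (still ≤ 68) to hit 562.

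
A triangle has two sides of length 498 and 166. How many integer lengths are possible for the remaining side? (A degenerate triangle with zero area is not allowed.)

The triangle inequality gives |498 − 166| < c < 498 + 166, i.e. 332 < c < 664.
So c can be any integer from 333 to 663: 331 values.

331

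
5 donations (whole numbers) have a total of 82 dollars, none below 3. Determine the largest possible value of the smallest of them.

16

If every one of the 5 were at least 17, the total would be at least 5 × 17 = 85 > 82.
Taking 3 copies of 16 and 2 copies of 17 gives exactly 82, so 16 is attained.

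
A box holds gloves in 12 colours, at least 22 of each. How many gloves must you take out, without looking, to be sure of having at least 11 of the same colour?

121

In the worst case you draw 10 of each of the 12 colours: 12 × 10 = 120.
One more forces 11 of some colour, so 120 + 1 = 121.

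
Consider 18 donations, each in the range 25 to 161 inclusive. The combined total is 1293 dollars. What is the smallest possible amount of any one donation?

25

Minimizing one value means maximizing the remaining 17.
The other 17 can take up 17 × 161 = 2737 ≥ 1293 − 25, so one donation can sit at its floor of 25.
Achievable: one at 25 and the other 17 totalling 1268, which fits since 17 × 25 ≤ 1268 ≤ 17 × 161.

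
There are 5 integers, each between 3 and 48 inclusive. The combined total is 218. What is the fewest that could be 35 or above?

Suppose at most 5 − j of them reach 35; then j values are ≤ 34 and the rest ≤ 48.
The total is then ≤ 34·j + 48·(5 − j) = 240 − 14j. For this to be ≥ 218 we need j ≤ 1, so at least 5 − 1 = 4 must reach 35.
Exactly 4 works: 4 values at 48 and 1 at 34 total 226; lower one of the high values by 8 (still ≥ 35) to hit 218.

4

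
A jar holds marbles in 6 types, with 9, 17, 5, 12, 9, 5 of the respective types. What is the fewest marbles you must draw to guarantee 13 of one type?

In the worst case you take as many as possible of each type without reaching 13: 9 + 12 + 5 + 12 + 9 + 5 = 52.
The next one must give 13 of some type, so 52 + 1 = 53.

53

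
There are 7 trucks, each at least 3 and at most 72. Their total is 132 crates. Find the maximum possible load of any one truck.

72

To make one truck as large as possible, make the other 6 as small as possible.
The other 6 contribute at least 6 × 3 = 18, leaving at most 132 − 18 = 114.
But each truck is capped at 72, so the maximum is 72.
Achievable: one at 72 and the other 6 totalling 60, which fits since 6 × 3 ≤ 60 ≤ 6 × 72.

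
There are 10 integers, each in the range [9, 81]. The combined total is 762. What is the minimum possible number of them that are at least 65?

8

If only k of them are at least 65, the other 10 − k are at most 64, so the total is at most k·81 + (10 − k)·64.
This must reach 762, so k·81 + (10 − k)·64 ≥ 762, giving k ≥ 8.
Exactly 8 works: 8 values at 81 and 2 at 64 total 776; lower one of the high values by 14 (still ≥ 65) to hit 762.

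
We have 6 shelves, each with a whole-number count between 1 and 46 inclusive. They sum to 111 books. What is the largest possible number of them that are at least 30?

3

If k of the values are ≥ 30, the total is ≥ 30k + 1(6 − k).
Setting 30k + 1(6 − k) ≤ 111 gives 29k ≤ 105, so k ≤ 3.
k = 3 is achieved by 3 values at 30 and 3 at 1, total 93; add 18 to one value (staying below 30) to reach 111.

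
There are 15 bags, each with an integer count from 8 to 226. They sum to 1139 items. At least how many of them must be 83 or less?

If only k of them are at most 83, the other 15 − k are at least 84, so the total is at least (15 − k)·84 + k·8.
This is ≤ 1139, so (15 − k)·84 + 8k ≤ 1139, which gives k ≥ 2.
Exactly 2 works: 2 values at 8 and 13 at 84 total 1108; raise one of the low values by 31 (still ≤ 83) to hit 1139.

2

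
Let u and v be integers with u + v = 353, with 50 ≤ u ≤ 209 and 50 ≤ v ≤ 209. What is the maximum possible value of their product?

31152

uv = u(353 − u) is maximized when u is as near 353/2 as the bounds allow.
Taking u = 176 and v = 177 (both in [50, 209]) gives uv = 31152.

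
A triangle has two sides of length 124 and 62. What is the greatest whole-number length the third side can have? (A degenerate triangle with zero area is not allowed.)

The third side must be less than 124 + 62 = 186.
The largest integer below 186 is 185.

185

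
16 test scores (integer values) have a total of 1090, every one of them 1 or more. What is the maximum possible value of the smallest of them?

The average is 1090/16 < 69, so some value is ≤ 68.
Achievable: 14 of them at 68 and 2 at 69 total 1090.

68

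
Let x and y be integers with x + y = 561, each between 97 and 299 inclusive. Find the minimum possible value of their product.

For a fixed sum, xy is smallest when x and y are as far apart as possible.
At the endpoint x = 262, y = 561 − 262 = 299, so xy = 262 × 299 = 78338.

78338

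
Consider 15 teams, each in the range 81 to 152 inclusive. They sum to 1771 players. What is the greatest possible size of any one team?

Maximizing one value means minimizing the remaining 14.
The other 14 contribute at least 14 × 81 = 1134, leaving at most 1771 − 1134 = 637.
But each team is capped at 152, so the maximum is 152.
Achievable: one at 152 and the other 14 totalling 1619, which fits since 14 × 81 ≤ 1619 ≤ 14 × 152.

152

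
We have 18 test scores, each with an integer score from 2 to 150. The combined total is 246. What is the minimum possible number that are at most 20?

7

If only k of them are at most 20, the other 18 − k are at least 21, so the total is at least (18 − k)·21 + k·2.
This is ≤ 246, so (18 − k)·21 + 2k ≤ 246, which gives k ≥ 7.
Exactly 7 works: 7 values at 2 and 11 at 21 total 245; raise one of the low values by 1 (still ≤ 20) to hit 246.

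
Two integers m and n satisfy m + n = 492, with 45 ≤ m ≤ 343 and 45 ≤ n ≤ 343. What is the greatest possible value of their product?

With m + n fixed, mn peaks when the two are closest together.
Taking m = 246 and n = 246 (both in [45, 343]) gives mn = 60516.

60516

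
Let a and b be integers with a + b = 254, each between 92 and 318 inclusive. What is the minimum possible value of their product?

For a fixed sum, ab is smallest when a and b are as far apart as possible.
The extreme feasible split is a = 92, b = 162, giving ab = 14904.

14904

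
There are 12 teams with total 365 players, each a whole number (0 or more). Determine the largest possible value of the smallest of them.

The 12 values sum to 365, so their minimum is at most ⌊365/12⌋ = 30.
Equality holds with 7 values of 30 and 5 values of 31.

30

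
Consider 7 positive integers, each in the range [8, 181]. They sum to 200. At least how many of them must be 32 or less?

2

Each value above 32 is at least 33, contributing at least 33 − 8 = 25 above the floor 8.
The sum exceeds the floor total 56 by 144, so at most ⌊144/25⌋ = 5 exceed 32, and at least 2 are ≤ 32.
Exactly 2 works: 2 values at 8 and 5 at 33 total 181; raise one of the low values by 19 (still ≤ 32) to hit 200.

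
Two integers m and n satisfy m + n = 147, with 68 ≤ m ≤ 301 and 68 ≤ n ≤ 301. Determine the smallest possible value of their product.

5372

For a fixed sum, mn is smallest when m and n are as far apart as possible.
At the endpoint m = 68, n = 147 − 68 = 79, so mn = 68 × 79 = 5372.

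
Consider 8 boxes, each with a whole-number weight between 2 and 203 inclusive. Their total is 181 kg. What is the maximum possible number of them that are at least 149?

Suppose k of them are at least 149. Those contribute at least 149 each and the other 8 − k at least 2 each.
So the total is at least 149k + 2(8 − k) = 16 + 147k. This must be ≤ 181, giving k ≤ 1.
k = 1 is achieved by 1 value at 149 and 7 at 2, total 163; add 18 to one value (staying below 149) to reach 181.

1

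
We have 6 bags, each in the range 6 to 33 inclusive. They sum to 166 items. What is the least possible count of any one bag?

6

To make one bag as small as possible, make the other 5 as large as possible.
The other 5 can take up 5 × 33 = 165 ≥ 166 − 6, so one bag can sit at its floor of 6.
Achievable: one at 6 and the other 5 totalling 160, which fits since 5 × 6 ≤ 160 ≤ 5 × 33.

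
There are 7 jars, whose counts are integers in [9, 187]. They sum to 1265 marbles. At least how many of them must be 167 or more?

Suppose at most 7 − j of them reach 167; then j values are ≤ 166 and the rest ≤ 187.
The total is then ≤ 166·j + 187·(7 − j) = 1309 − 21j. For this to be ≥ 1265 we need j ≤ 2, so at least 7 − 2 = 5 must reach 167.
Exactly 5 works: 5 values at 187 and 2 at 166 total 1267; lower one of the high values by 2 (still ≥ 167) to hit 1265.

5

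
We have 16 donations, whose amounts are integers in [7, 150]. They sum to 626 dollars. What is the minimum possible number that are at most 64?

8

Let j be the number exceeding 64. Then the total is ≥ 65·j + 7·(16 − j) = 112 + 58j.
So 58j ≤ 514 and j ≤ 8; hence at least 16 − 8 = 8 are ≤ 64.
Exactly 8 works: 8 values at 7 and 8 at 65 total 576; raise one of the low values by 50 (still ≤ 64) to hit 626.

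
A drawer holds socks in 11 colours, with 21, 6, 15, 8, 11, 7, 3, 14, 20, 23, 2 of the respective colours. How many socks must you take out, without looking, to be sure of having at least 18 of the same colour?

In the worst case you take as many as possible of each colour without reaching 18: 17 + 6 + 15 + 8 + 11 + 7 + 3 + 14 + 17 + 17 + 2 = 117.
The next one must give 18 of some colour, so 117 + 1 = 118.

118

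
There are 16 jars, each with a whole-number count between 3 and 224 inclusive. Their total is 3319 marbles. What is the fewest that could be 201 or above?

Each value short of 201 is at most 200, costing at least 224 − 200 = 24 against the maximum total of 3584.
We can afford to lose at most 3584 − 3319 = 265, so at most ⌊265/24⌋ = 11 fall short, and at least 5 are ≥ 201.
Exactly 5 works: 5 values at 224 and 11 at 200 total 3320; lower one of the high values by 1 (still ≥ 201) to hit 3319.

5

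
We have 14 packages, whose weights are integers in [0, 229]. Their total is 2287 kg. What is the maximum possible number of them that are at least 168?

13

Suppose k of them are at least 168. Those contribute at least 168 each and the other 14 − k at least 0 each.
So the total is at least 168k + 0(14 − k) = 0 + 168k. This must be ≤ 2287, giving k ≤ 13.
k = 13 is achieved by 13 values at 168 and 1 at 0, total 2184; add 103 to one value (staying below 168) to reach 2287.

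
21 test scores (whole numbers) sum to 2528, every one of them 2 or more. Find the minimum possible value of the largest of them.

The 21 values sum to 2528, so their maximum is at least ⌈2528/21⌉ = 121.
Achievable: 8 of them at 121 and 13 at 120 total 2528.

121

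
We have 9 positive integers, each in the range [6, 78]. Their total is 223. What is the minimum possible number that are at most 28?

2

Each value above 28 is at least 29, contributing at least 29 − 6 = 23 above the floor 6.
The sum exceeds the floor total 54 by 169, so at most ⌊169/23⌋ = 7 exceed 28, and at least 2 are ≤ 28.
Exactly 2 works: 2 values at 6 and 7 at 29 total 215; raise one of the low values by 8 (still ≤ 28) to hit 223.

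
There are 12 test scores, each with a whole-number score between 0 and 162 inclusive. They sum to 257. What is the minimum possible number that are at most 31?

Let j be the number exceeding 31. Then the total is ≥ 32·j + 0·(12 − j) = 0 + 32j.
So 32j ≤ 257 and j ≤ 8; hence at least 12 − 8 = 4 are ≤ 31.
Exactly 4 works: 4 values at 0 and 8 at 32 total 256; raise one of the low values by 1 (still ≤ 31) to hit 257.

4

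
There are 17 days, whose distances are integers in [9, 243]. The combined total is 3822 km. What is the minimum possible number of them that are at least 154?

14

Suppose at most 17 − j of them reach 154; then j values are ≤ 153 and the rest ≤ 243.
The total is then ≤ 153·j + 243·(17 − j) = 4131 − 90j. For this to be ≥ 3822 we need j ≤ 3, so at least 17 − 3 = 14 must reach 154.
Exactly 14 works: 14 values at 243 and 3 at 153 total 3861; lower one of the high values by 39 (still ≥ 154) to hit 3822.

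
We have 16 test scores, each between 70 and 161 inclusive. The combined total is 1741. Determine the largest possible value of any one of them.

Maximizing one value means minimizing the remaining 15.
The other 15 contribute at least 15 × 70 = 1050, leaving at most 1741 − 1050 = 691.
But each score is capped at 161, so the maximum is 161.
Achievable: one at 161 and the other 15 totalling 1580, which fits since 15 × 70 ≤ 1580 ≤ 15 × 161.

161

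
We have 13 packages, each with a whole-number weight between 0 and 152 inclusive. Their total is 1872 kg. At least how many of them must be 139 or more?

6

Each value short of 139 is at most 138, costing at least 152 − 138 = 14 against the maximum total of 1976.
We can afford to lose at most 1976 − 1872 = 104, so at most ⌊104/14⌋ = 7 fall short, and at least 6 are ≥ 139.
Exactly 6 works: 6 values at 152 and 7 at 138 total 1878; lower one of the high values by 6 (still ≥ 139) to hit 1872.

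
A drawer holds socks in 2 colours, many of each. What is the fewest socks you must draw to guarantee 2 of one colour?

3

In the worst case you draw 1 of each of the 2 colours: 2 × 1 = 2.
One more forces 2 of some colour, so 2 + 1 = 3.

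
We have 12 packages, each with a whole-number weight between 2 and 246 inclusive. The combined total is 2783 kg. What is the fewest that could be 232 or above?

1

Suppose at most 12 − j of them reach 232; then j values are ≤ 231 and the rest ≤ 246.
The total is then ≤ 231·j + 246·(12 − j) = 2952 − 15j. For this to be ≥ 2783 we need j ≤ 11, so at least 12 − 11 = 1 must reach 232.
Exactly 1 works: 1 value at 246 and 11 at 231 total 2787; lower one of the high values by 4 (still ≥ 232) to hit 2783.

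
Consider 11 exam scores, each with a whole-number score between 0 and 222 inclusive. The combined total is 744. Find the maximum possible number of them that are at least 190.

3

If k of the values are ≥ 190, the total is ≥ 190k + 0(11 − k).
Setting 190k + 0(11 − k) ≤ 744 gives 190k ≤ 744, so k ≤ 3.
k = 3 is achieved by 3 values at 190 and 8 at 0, total 570; add 174 to one value (staying below 190) to reach 744.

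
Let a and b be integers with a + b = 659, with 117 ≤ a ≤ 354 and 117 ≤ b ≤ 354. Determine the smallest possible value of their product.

107970

ab = a(659 − a) is concave in a, so over [305, 354] it is minimized at an endpoint.
The extreme feasible split is a = 305, b = 354, giving ab = 107970.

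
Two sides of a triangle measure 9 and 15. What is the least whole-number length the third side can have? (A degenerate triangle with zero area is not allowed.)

7

The third side must exceed |9 − 15| = 6.
The smallest integer above 6 is 7.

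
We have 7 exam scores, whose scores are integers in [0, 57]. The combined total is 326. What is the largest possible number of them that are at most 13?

1

Each value at 13 or below falls at least 57 − 13 = 44 short of the ceiling 57.
The ceiling total is 7 × 57 = 399, and we need 326, so at most ⌊(399 − 326)/44⌋ = 1 can be that low.
k = 1 is achieved by 1 value at 13 and 6 at 57, total 355; lower one of the 57's by 29 (still > 13) to reach 326.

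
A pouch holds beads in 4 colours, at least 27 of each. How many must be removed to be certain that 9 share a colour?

In the worst case you draw 8 of each of the 4 colours: 4 × 8 = 32.
One more forces 9 of some colour, so 32 + 1 = 33.

33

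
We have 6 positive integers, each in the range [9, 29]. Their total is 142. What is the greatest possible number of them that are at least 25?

Suppose k of them are at least 25. Those contribute at least 25 each and the other 6 − k at least 9 each.
So the total is at least 25k + 9(6 − k) = 54 + 16k. This must be ≤ 142, giving k ≤ 5.
k = 5 is achieved by 5 values at 25 and 1 at 9, total 134; add 8 to one value (staying below 25) to reach 142.

5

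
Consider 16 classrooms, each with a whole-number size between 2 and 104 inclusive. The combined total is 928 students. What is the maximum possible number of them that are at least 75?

12

Suppose k of them are at least 75. Those contribute at least 75 each and the other 16 − k at least 2 each.
So the total is at least 75k + 2(16 − k) = 32 + 73k. This must be ≤ 928, giving k ≤ 12.
k = 12 is achieved by 12 values at 75 and 4 at 2, total 908; add 20 to one value (staying below 75) to reach 928.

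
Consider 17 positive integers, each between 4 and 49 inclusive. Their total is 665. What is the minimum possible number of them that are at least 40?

1

Each value short of 40 is at most 39, costing at least 49 − 39 = 10 against the maximum total of 833.
We can afford to lose at most 833 − 665 = 168, so at most ⌊168/10⌋ = 16 fall short, and at least 1 are ≥ 40.
Exactly 1 works: 1 value at 49 and 16 at 39 total 673; lower one of the high values by 8 (still ≥ 40) to hit 665.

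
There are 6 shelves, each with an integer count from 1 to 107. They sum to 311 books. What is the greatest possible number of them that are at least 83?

If k of the values are ≥ 83, the total is ≥ 83k + 1(6 − k).
Setting 83k + 1(6 − k) ≤ 311 gives 82k ≤ 305, so k ≤ 3.
k = 3 is achieved by 3 values at 83 and 3 at 1, total 252; add 59 to one value (staying below 83) to reach 311.

3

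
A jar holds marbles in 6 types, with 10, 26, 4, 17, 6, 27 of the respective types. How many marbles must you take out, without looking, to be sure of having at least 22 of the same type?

In the worst case you take as many as possible of each type without reaching 22: 10 + 21 + 4 + 17 + 6 + 21 = 79.
The next one must give 22 of some type, so 79 + 1 = 80.

80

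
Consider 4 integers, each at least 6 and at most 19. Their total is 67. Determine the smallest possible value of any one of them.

10

Minimizing one value means maximizing the remaining 3.
The other 3 contribute at most 3 × 19 = 57, leaving at least 67 − 57 = 10.
Since 10 ≥ 6, this is achievable: one at 10 and 3 at 19.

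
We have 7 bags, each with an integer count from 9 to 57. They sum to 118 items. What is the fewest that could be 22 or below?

Let j be the number exceeding 22. Then the total is ≥ 23·j + 9·(7 − j) = 63 + 14j.
So 14j ≤ 55 and j ≤ 3; hence at least 7 − 3 = 4 are ≤ 22.
Exactly 4 works: 4 values at 9 and 3 at 23 total 105; raise one of the low values by 13 (still ≤ 22) to hit 118.

4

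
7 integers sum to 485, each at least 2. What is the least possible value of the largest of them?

Some value must be at least ⌈485/7⌉ = 70, since 7 × 69 = 483 < 485.
Achievable: 2 of them at 70 and 5 at 69 total 485.

70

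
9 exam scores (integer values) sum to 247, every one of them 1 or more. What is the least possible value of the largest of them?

28

The 9 values sum to 247, so their maximum is at least ⌈247/9⌉ = 28.
Equality holds with 4 values of 28 and 5 values of 27.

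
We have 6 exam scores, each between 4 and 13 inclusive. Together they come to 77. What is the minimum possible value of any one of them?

To make one score as small as possible, make the other 5 as large as possible.
The other 5 contribute at most 5 × 13 = 65, leaving at least 77 − 65 = 12.
Since 12 ≥ 4, this is achievable: one at 12 and 5 at 13.

12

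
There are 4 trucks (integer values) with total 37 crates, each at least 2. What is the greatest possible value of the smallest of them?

The average is 37/4 < 10, so some value is ≤ 9.
Equality holds with 3 values of 9 and 1 value of 10.

9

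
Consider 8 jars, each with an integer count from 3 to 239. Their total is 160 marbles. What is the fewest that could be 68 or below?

6

Each value above 68 is at least 69, contributing at least 69 − 3 = 66 above the floor 3.
The sum exceeds the floor total 24 by 136, so at most ⌊136/66⌋ = 2 exceed 68, and at least 6 are ≤ 68.
Exactly 6 works: 6 values at 3 and 2 at 69 total 156; raise one of the low values by 4 (still ≤ 68) to hit 160.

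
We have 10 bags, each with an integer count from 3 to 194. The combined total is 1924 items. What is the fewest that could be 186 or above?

Suppose at most 10 − j of them reach 186; then j values are ≤ 185 and the rest ≤ 194.
The total is then ≤ 185·j + 194·(10 − j) = 1940 − 9j. For this to be ≥ 1924 we need j ≤ 1, so at least 10 − 1 = 9 must reach 186.
Exactly 9 works: 9 values at 194 and 1 at 185 total 1931; lower one of the high values by 7 (still ≥ 186) to hit 1924.

9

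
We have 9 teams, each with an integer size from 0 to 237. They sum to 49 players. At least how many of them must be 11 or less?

5

If only k of them are at most 11, the other 9 − k are at least 12, so the total is at least (9 − k)·12 + k·0.
This is ≤ 49, so (9 − k)·12 + 0k ≤ 49, which gives k ≥ 5.
Exactly 5 works: 5 values at 0 and 4 at 12 total 48; raise one of the low values by 1 (still ≤ 11) to hit 49.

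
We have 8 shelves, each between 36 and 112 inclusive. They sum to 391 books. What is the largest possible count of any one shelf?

Maximizing one value means minimizing the remaining 7.
The other 7 contribute at least 7 × 36 = 252, leaving at most 391 − 252 = 139.
But each shelf is capped at 112, so the maximum is 112.
Achievable: one at 112 and the other 7 totalling 279, which fits since 7 × 36 ≤ 279 ≤ 7 × 112.

112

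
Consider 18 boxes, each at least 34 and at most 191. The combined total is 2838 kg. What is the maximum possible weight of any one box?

191

Maximizing one value means minimizing the remaining 17.
The other 17 contribute at least 17 × 34 = 578, leaving at most 2838 − 578 = 2260.
But each box is capped at 191, so the maximum is 191.
Achievable: one at 191 and the other 17 totalling 2647, which fits since 17 × 34 ≤ 2647 ≤ 17 × 191.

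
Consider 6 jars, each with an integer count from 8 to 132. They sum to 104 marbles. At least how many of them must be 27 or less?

4

If only k of them are at most 27, the other 6 − k are at least 28, so the total is at least (6 − k)·28 + k·8.
This is ≤ 104, so (6 − k)·28 + 8k ≤ 104, which gives k ≥ 4.
Exactly 4 works: 4 values at 8 and 2 at 28 total 88; raise one of the low values by 16 (still ≤ 27) to hit 104.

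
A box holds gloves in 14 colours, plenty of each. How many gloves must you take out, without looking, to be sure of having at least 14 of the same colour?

You could draw 13 of every colour without reaching 14 of any — 182 in all.
One more forces 14 of some colour, so 182 + 1 = 183.

183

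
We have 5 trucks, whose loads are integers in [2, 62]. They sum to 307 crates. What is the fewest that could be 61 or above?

If only k of them are at least 61, the other 5 − k are at most 60, so the total is at most k·62 + (5 − k)·60.
This must reach 307, so k·62 + (5 − k)·60 ≥ 307, giving k ≥ 4.
Exactly 4 works: 4 values at 62 and 1 at 60 total 308; lower one of the high values by 1 (still ≥ 61) to hit 307.

4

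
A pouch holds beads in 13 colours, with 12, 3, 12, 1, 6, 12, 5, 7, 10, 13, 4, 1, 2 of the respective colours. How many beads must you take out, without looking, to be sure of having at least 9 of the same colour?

70

In the worst case you take as many as possible of each colour without reaching 9: 8 + 3 + 8 + 1 + 6 + 8 + 5 + 7 + 8 + 8 + 4 + 1 + 2 = 69.
The next one must give 9 of some colour, so 69 + 1 = 70.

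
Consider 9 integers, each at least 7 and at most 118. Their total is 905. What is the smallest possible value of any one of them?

7

Minimizing one value means maximizing the remaining 8.
The other 8 can take up 8 × 118 = 944 ≥ 905 − 7, so one integer can sit at its floor of 7.
Achievable: one at 7 and the other 8 totalling 898, which fits since 8 × 7 ≤ 898 ≤ 8 × 118.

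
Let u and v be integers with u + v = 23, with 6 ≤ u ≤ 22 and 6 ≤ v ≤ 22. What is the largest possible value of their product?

For a fixed sum, the product uv is largest when u and v are as close as possible.
Taking u = 11 and v = 12 (both in [6, 22]) gives uv = 132.

132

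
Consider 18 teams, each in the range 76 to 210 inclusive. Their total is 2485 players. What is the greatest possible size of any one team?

Maximizing one value means minimizing the remaining 17.
The other 17 contribute at least 17 × 76 = 1292, leaving at most 2485 − 1292 = 1193.
But each team is capped at 210, so the maximum is 210.
Achievable: one at 210 and the other 17 totalling 2275, which fits since 17 × 76 ≤ 2275 ≤ 17 × 210.

210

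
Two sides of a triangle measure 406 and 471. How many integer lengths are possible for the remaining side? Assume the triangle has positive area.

811

The triangle inequality gives |406 − 471| < c < 406 + 471, i.e. 65 < c < 877.
So c can be any integer from 66 to 876: 811 values.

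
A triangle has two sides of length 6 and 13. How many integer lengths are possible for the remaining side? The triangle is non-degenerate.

The triangle inequality gives |6 − 13| < c < 6 + 13, i.e. 7 < c < 19.
So c can be any integer from 8 to 18: 11 values.

11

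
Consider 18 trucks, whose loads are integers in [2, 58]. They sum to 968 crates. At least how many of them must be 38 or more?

15

Suppose at most 18 − j of them reach 38; then j values are ≤ 37 and the rest ≤ 58.
The total is then ≤ 37·j + 58·(18 − j) = 1044 − 21j. For this to be ≥ 968 we need j ≤ 3, so at least 18 − 3 = 15 must reach 38.
Exactly 15 works: 15 values at 58 and 3 at 37 total 981; lower one of the high values by 13 (still ≥ 38) to hit 968.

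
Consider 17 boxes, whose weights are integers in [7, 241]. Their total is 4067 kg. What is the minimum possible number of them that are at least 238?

10

Each value short of 238 is at most 237, costing at least 241 − 237 = 4 against the maximum total of 4097.
We can afford to lose at most 4097 − 4067 = 30, so at most ⌊30/4⌋ = 7 fall short, and at least 10 are ≥ 238.
Exactly 10 works: 10 values at 241 and 7 at 237 total 4069; lower one of the high values by 2 (still ≥ 238) to hit 4067.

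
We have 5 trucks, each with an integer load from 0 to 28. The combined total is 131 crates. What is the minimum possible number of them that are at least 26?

2

Each value short of 26 is at most 25, costing at least 28 − 25 = 3 against the maximum total of 140.
We can afford to lose at most 140 − 131 = 9, so at most ⌊9/3⌋ = 3 fall short, and at least 2 are ≥ 26.
Exactly 2 works: 2 values at 28 and 3 at 25 total 131.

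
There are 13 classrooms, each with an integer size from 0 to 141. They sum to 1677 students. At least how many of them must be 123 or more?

Suppose at most 13 − j of them reach 123; then j values are ≤ 122 and the rest ≤ 141.
The total is then ≤ 122·j + 141·(13 − j) = 1833 − 19j. For this to be ≥ 1677 we need j ≤ 8, so at least 13 − 8 = 5 must reach 123.
Exactly 5 works: 5 values at 141 and 8 at 122 total 1681; lower one of the high values by 4 (still ≥ 123) to hit 1677.

5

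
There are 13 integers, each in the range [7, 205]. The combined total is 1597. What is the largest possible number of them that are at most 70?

7

Each value at 70 or below falls at least 205 − 70 = 135 short of the ceiling 205.
The ceiling total is 13 × 205 = 2665, and we need 1597, so at most ⌊(2665 − 1597)/135⌋ = 7 can be that low.
k = 7 is achieved by 7 values at 70 and 6 at 205, total 1720; lower one of the 205's by 123 (still > 70) to reach 1597.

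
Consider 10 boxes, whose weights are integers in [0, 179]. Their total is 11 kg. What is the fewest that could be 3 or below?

8

Each value above 3 is at least 4, contributing at least 4 − 0 = 4 above the floor 0.
The sum exceeds the floor total 0 by 11, so at most ⌊11/4⌋ = 2 exceed 3, and at least 8 are ≤ 3.
Exactly 8 works: 8 values at 0 and 2 at 4 total 8; raise one of the low values by 3 (still ≤ 3) to hit 11.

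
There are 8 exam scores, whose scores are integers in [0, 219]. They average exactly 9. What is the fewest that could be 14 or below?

4

The total is 8 × 9 = 72.
Each value above 14 is at least 15, contributing at least 15 − 0 = 15 above the floor 0.
The sum exceeds the floor total 0 by 72, so at most ⌊72/15⌋ = 4 exceed 14, and at least 4 are ≤ 14.
Exactly 4 works: 4 values at 0 and 4 at 15 total 60; raise one of the low values by 12 (still ≤ 14) to hit 72.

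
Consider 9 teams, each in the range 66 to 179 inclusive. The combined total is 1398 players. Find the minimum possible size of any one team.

66

To make one team as small as possible, make the other 8 as large as possible.
The other 8 can take up 8 × 179 = 1432 ≥ 1398 − 66, so one team can sit at its floor of 66.
Achievable: one at 66 and the other 8 totalling 1332, which fits since 8 × 66 ≤ 1332 ≤ 8 × 179.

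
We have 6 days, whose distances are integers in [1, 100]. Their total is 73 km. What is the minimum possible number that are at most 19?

Let j be the number exceeding 19. Then the total is ≥ 20·j + 1·(6 − j) = 6 + 19j.
So 19j ≤ 67 and j ≤ 3; hence at least 6 − 3 = 3 are ≤ 19.
Exactly 3 works: 3 values at 1 and 3 at 20 total 63; raise one of the low values by 10 (still ≤ 19) to hit 73.

3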